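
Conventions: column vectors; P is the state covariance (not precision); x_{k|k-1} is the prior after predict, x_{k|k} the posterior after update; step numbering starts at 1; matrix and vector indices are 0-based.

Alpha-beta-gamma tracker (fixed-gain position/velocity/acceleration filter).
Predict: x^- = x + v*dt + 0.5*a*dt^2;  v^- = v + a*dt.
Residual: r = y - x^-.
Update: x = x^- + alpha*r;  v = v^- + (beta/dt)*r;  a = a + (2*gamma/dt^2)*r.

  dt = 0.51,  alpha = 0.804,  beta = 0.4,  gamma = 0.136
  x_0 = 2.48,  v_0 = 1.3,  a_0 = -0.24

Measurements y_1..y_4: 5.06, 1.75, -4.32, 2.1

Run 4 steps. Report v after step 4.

step 1: x_pred=3.1118  r=1.9482  x^+=4.6782  v^+=2.7056  a^+=1.7973
step 2: x_pred=6.2918  r=-4.5418  x^+=2.6402  v^+=0.0601  a^+=-2.9522
step 3: x_pred=2.2869  r=-6.6069  x^+=-3.0250  v^+=-6.6274  a^+=-9.8614
step 4: x_pred=-7.6875  r=9.7875  x^+=0.1817  v^+=-3.9802  a^+=0.3739

v_post = -3.9802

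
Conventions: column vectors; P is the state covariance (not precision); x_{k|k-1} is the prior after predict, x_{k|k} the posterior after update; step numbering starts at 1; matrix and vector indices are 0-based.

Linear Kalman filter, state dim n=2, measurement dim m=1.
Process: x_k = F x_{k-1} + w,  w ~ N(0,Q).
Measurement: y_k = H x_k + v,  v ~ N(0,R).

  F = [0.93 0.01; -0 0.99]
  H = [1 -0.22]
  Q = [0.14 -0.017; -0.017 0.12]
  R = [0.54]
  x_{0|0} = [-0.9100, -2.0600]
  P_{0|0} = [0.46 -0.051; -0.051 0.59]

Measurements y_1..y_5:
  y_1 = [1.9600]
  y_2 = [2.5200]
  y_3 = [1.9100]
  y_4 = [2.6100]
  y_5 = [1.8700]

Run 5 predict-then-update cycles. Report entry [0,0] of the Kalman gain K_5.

K[0,0] = 0.3541

step 1: x^-=[-0.8669, -2.0394]  P^-=[0.5370 -0.0581; -0.0581 0.6983]  S=[1.1363]  K=[0.4838; -0.1863]  nu=[2.3782]  x^+=[0.2837, -2.4825]  P^+=[0.2710 0.0443; 0.0443 0.6588]
step 2: x^-=[0.2390, -2.4577]  P^-=[0.3753 0.0303; 0.0303 0.7657]  S=[0.9390]  K=[0.3926; -0.1471]  nu=[1.7403]  x^+=[0.9222, -2.7137]  P^+=[0.2306 0.0845; 0.0845 0.7454]
step 3: x^-=[0.8305, -2.6866]  P^-=[0.3411 0.0682; 0.0682 0.8505]  S=[0.8922]  K=[0.3655; -0.1333]  nu=[0.4885]  x^+=[1.0090, -2.7517]  P^+=[0.2219 0.1117; 0.1117 0.8347]
step 4: x^-=[0.9108, -2.7242]  P^-=[0.3341 0.0941; 0.0941 0.9381]  S=[0.8781]  K=[0.3569; -0.1279]  nu=[1.0998]  x^+=[1.3034, -2.8648]  P^+=[0.2222 0.1342; 0.1342 0.9237]
step 5: x^-=[1.1835, -2.8362]  P^-=[0.3348 0.1157; 0.1157 1.0253]  S=[0.8735]  K=[0.3541; -0.1258]  nu=[0.0626]  x^+=[1.2056, -2.8440]  P^+=[0.2252 0.1546; 0.1546 1.0115]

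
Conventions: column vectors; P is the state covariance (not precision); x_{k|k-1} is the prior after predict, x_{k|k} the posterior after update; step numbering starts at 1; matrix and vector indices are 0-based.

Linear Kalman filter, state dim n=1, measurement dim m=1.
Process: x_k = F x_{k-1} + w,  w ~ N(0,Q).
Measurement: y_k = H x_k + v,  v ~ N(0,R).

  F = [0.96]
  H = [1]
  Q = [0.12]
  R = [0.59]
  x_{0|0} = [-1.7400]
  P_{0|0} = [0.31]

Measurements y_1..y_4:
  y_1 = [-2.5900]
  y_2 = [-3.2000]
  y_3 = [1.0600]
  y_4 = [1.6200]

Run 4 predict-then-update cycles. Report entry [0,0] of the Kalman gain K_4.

step 1: x^-=[-1.6704]  P^-=[0.4057]  S=[0.9957]  K=[0.4074]  nu=[-0.9196]  x^+=[-2.0451]  P^+=[0.2404]
step 2: x^-=[-1.9633]  P^-=[0.3415]  S=[0.9315]  K=[0.3666]  nu=[-1.2367]  x^+=[-2.4167]  P^+=[0.2163]
step 3: x^-=[-2.3201]  P^-=[0.3194]  S=[0.9094]  K=[0.3512]  nu=[3.3801]  x^+=[-1.1330]  P^+=[0.2072]
step 4: x^-=[-1.0877]  P^-=[0.3110]  S=[0.9010]  K=[0.3451]  nu=[2.7077]  x^+=[-0.1531]  P^+=[0.2036]

K[0,0] = 0.3451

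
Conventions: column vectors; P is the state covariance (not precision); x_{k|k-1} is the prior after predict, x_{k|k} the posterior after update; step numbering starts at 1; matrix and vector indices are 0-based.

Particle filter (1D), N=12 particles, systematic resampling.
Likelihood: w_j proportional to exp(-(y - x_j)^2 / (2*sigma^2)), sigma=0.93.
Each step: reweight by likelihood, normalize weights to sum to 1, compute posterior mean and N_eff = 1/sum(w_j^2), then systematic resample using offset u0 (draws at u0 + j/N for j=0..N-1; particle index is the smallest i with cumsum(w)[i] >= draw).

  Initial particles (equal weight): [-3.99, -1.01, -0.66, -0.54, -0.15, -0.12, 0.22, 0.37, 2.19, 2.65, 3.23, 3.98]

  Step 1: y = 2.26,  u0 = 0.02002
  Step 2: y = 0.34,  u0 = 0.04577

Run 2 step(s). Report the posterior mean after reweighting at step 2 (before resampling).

step 1: w=[0.0000, 0.0007, 0.0024, 0.0036, 0.0117, 0.0127, 0.0302, 0.0425, 0.3342, 0.3069, 0.1945, 0.0606]  mean=2.4295  Neff=3.9933  idx=[5, 7, 8, 8, 8, 8, 9, 9, 9, 10, 10, 10]
step 2: w=[0.3405, 0.3846, 0.0532, 0.0532, 0.0532, 0.0532, 0.0176, 0.0176, 0.0176, 0.0031, 0.0031, 0.0031]  mean=0.7373  Neff=3.6211  idx=[0, 0, 0, 0, 1, 1, 1, 1, 1, 3, 4, 7]

post_mean = 0.7373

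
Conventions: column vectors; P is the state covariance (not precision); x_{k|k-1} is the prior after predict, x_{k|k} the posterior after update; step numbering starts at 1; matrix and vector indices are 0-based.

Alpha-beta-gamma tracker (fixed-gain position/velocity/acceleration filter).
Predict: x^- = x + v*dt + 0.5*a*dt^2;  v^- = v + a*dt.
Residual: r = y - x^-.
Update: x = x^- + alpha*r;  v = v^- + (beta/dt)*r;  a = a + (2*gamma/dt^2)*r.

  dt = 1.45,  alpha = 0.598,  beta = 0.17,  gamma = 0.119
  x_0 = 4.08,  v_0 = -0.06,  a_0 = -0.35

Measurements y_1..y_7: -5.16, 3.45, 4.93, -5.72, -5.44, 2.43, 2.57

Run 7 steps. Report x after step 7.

step 1: x_pred=3.6251  r=-8.7851  x^+=-1.6284  v^+=-1.5975  a^+=-1.3445
step 2: x_pred=-5.3581  r=8.8081  x^+=-0.0909  v^+=-2.5143  a^+=-0.3474
step 3: x_pred=-4.1017  r=9.0317  x^+=1.2992  v^+=-1.9591  a^+=0.6750
step 4: x_pred=-0.8319  r=-4.8881  x^+=-3.7550  v^+=-1.5534  a^+=0.1217
step 5: x_pred=-5.8796  r=0.4396  x^+=-5.6167  v^+=-1.3255  a^+=0.1714
step 6: x_pred=-7.3585  r=9.7885  x^+=-1.5050  v^+=0.0707  a^+=1.2795
step 7: x_pred=-0.0575  r=2.6275  x^+=1.5137  v^+=2.2339  a^+=1.5769

x_post = 1.5137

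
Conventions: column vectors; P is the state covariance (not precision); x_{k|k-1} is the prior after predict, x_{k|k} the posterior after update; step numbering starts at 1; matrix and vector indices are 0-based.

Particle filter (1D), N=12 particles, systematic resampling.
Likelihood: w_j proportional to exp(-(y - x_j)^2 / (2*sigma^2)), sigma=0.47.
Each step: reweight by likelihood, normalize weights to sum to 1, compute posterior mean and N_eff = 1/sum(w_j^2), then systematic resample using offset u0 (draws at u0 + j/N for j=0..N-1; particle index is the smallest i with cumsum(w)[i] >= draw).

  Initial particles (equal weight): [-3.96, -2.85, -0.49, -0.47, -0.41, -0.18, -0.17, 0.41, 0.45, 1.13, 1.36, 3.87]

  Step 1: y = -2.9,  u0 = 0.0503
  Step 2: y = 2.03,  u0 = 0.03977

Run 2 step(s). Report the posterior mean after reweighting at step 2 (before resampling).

step 1: w=[0.0733, 0.9267, 0.0000, 0.0000, 0.0000, 0.0000, 0.0000, 0.0000, 0.0000, 0.0000, 0.0000, 0.0000]  mean=-2.9313  Neff=1.1571  idx=[0, 1, 1, 1, 1, 1, 1, 1, 1, 1, 1, 1]
step 2: w=[0.0000, 0.0909, 0.0909, 0.0909, 0.0909, 0.0909, 0.0909, 0.0909, 0.0909, 0.0909, 0.0909, 0.0909]  mean=-2.8500  Neff=11.0000  idx=[1, 2, 3, 4, 5, 6, 6, 7, 8, 9, 10, 11]

post_mean = -2.8500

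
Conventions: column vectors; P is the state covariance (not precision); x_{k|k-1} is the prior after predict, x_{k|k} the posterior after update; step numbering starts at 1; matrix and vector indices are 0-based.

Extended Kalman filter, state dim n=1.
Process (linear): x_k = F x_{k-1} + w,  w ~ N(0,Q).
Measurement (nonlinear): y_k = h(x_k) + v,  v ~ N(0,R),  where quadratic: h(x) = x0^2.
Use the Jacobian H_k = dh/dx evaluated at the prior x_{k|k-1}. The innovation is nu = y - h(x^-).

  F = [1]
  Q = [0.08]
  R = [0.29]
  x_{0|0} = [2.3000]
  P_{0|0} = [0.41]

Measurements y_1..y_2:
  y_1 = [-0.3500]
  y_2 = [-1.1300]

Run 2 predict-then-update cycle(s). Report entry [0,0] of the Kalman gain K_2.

step 1: x^-=[2.3000]  P^-=[0.4900]  H_jac=[4.6000]  S=[10.6584]  K=[0.2115]  nu=[-5.6400]  x^+=[1.1073]  P^+=[0.0133]
step 2: x^-=[1.1073]  P^-=[0.0933]  H_jac=[2.2145]  S=[0.7477]  K=[0.2764]  nu=[-2.3561]  x^+=[0.4560]  P^+=[0.0362]

K[0,0] = 0.2764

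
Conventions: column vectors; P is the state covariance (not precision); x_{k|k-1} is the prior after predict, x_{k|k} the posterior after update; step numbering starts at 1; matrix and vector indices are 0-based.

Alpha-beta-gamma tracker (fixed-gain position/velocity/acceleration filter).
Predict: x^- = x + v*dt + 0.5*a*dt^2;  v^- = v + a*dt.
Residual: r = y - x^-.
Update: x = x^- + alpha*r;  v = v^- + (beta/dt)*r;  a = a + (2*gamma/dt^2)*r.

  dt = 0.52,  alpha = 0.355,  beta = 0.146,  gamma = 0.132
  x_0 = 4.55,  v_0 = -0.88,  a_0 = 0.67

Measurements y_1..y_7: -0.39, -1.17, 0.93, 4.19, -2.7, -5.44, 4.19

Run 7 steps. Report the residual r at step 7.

resid = 6.2722

step 1: x_pred=4.1830  r=-4.5730  x^+=2.5596  v^+=-1.8156  a^+=-3.7947
step 2: x_pred=1.1024  r=-2.2724  x^+=0.2957  v^+=-4.4269  a^+=-6.0134
step 3: x_pred=-2.8193  r=3.7493  x^+=-1.4883  v^+=-6.5011  a^+=-2.3529
step 4: x_pred=-5.1870  r=9.3770  x^+=-1.8581  v^+=-5.0919  a^+=6.8021
step 5: x_pred=-3.5863  r=0.8863  x^+=-3.2716  v^+=-1.3059  a^+=7.6674
step 6: x_pred=-2.9141  r=-2.5259  x^+=-3.8108  v^+=1.9719  a^+=5.2013
step 7: x_pred=-2.0822  r=6.2722  x^+=0.1445  v^+=6.4377  a^+=11.3250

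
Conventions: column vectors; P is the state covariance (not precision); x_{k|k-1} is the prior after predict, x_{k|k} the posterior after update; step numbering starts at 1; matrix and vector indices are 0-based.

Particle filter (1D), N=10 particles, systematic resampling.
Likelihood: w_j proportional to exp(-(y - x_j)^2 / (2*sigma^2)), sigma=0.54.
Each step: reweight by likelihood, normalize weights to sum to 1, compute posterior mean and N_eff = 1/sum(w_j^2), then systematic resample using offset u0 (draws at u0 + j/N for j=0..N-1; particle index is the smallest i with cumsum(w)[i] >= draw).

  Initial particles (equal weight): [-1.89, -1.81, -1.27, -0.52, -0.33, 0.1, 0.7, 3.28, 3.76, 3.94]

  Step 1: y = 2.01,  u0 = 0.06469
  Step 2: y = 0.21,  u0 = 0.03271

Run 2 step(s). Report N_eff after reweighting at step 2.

N_eff = 4.0000

step 1: w=[0.0000, 0.0000, 0.0000, 0.0001, 0.0007, 0.0154, 0.4232, 0.5051, 0.0421, 0.0135]  mean=2.1654  Neff=2.2918  idx=[6, 6, 6, 6, 7, 7, 7, 7, 7, 8]
step 2: w=[0.2500, 0.2500, 0.2500, 0.2500, 0.0000, 0.0000, 0.0000, 0.0000, 0.0000, 0.0000]  mean=0.7000  Neff=4.0000  idx=[0, 0, 0, 1, 1, 2, 2, 2, 3, 3]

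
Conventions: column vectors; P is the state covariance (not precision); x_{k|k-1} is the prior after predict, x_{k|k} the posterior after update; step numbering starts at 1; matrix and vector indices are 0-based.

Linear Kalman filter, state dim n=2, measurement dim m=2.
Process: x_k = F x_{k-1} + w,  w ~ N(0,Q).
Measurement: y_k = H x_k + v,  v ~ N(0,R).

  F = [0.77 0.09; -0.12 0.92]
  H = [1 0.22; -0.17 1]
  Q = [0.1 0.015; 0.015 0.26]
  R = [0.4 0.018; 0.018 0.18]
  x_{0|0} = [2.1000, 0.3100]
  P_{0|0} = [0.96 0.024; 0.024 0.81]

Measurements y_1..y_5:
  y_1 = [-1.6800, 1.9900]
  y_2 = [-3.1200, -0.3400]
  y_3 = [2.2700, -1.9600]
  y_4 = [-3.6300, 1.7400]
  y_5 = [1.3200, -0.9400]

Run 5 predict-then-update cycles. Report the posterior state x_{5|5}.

step 1: x^-=[1.6449, 0.0332]  P^-=[0.6791 0.0101; 0.0101 0.9541]  S=[1.1297 0.1222; 0.1222 1.1503]  K=[0.6201 -0.1574; 0.1064 0.8166]  nu=[-3.3322, 2.2364]  x^+=[-0.7735, 1.5050]  P^+=[0.2400 0.0236; 0.0236 0.1529]
step 2: x^-=[-0.4602, 1.4774]  P^-=[0.2468 0.0220; 0.0220 0.3877]  S=[0.6752 0.0825; 0.0825 0.5673]  K=[0.3838 -0.0910; 0.0776 0.6655]  nu=[-2.9848, -1.8956]  x^+=[-1.4332, -0.0156]  P^+=[0.1484 0.0158; 0.0158 0.1239]
step 3: x^-=[-1.1050, 0.1576]  P^-=[0.1912 0.0225; 0.0225 0.3635]  S=[0.6187 0.0872; 0.0872 0.5414]  K=[0.3270 -0.0711; 0.0738 0.6525]  nu=[3.3403, -2.3055]  x^+=[0.1513, -1.1003]  P^+=[0.1263 0.0146; 0.0146 0.1213]
step 4: x^-=[0.0175, -1.0304]  P^-=[0.1779 0.0235; 0.0235 0.3612]  S=[0.6057 0.0899; 0.0899 0.5384]  K=[0.3118 -0.0645; 0.0734 0.6513]  nu=[-3.4208, 2.7734]  x^+=[-1.2281, 0.5247]  P^+=[0.1204 0.0145; 0.0145 0.1210]
step 5: x^-=[-0.8984, 0.6301]  P^-=[0.1744 0.0240; 0.0240 0.3610]  S=[0.6024 0.0909; 0.0909 0.5378]  K=[0.3076 -0.0625; 0.0734 0.6511]  nu=[2.0798, -1.7229]  x^+=[-0.1510, -0.3390]  P^+=[0.1187 0.0145; 0.0145 0.1210]

x_post = [-0.1510, -0.3390]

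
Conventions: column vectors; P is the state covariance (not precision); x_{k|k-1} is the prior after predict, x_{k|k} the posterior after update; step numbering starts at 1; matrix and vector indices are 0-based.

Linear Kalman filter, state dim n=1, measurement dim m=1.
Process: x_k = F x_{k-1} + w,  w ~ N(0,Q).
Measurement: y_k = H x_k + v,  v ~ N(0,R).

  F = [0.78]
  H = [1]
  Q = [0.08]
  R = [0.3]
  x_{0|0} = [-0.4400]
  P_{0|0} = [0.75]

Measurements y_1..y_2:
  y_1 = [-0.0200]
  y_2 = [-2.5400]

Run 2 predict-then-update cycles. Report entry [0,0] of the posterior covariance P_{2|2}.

step 1: x^-=[-0.3432]  P^-=[0.5363]  S=[0.8363]  K=[0.6413]  nu=[0.3232]  x^+=[-0.1359]  P^+=[0.1924]
step 2: x^-=[-0.1060]  P^-=[0.1970]  S=[0.4970]  K=[0.3964]  nu=[-2.4340]  x^+=[-1.0709]  P^+=[0.1189]

P_post[0,0] = 0.1189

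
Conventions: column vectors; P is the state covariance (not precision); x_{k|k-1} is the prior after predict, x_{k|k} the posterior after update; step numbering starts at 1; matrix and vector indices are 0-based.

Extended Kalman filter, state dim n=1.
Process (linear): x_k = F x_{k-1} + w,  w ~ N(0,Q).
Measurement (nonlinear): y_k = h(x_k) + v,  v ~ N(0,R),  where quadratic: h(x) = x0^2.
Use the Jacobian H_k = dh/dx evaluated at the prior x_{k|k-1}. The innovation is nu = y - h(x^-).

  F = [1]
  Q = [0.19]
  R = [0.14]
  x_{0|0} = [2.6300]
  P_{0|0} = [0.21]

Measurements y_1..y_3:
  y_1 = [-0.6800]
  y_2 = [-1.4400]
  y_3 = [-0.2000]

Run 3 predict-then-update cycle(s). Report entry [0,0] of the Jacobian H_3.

step 1: x^-=[2.6300]  P^-=[0.4000]  H_jac=[5.2600]  S=[11.2070]  K=[0.1877]  nu=[-7.5969]  x^+=[1.2038]  P^+=[0.0050]
step 2: x^-=[1.2038]  P^-=[0.1950]  H_jac=[2.4075]  S=[1.2702]  K=[0.3696]  nu=[-2.8890]  x^+=[0.1360]  P^+=[0.0215]
step 3: x^-=[0.1360]  P^-=[0.2115]  H_jac=[0.2720]  S=[0.1557]  K=[0.3696]  nu=[-0.2185]  x^+=[0.0553]  P^+=[0.1902]

H_jac[0,0] = 0.2720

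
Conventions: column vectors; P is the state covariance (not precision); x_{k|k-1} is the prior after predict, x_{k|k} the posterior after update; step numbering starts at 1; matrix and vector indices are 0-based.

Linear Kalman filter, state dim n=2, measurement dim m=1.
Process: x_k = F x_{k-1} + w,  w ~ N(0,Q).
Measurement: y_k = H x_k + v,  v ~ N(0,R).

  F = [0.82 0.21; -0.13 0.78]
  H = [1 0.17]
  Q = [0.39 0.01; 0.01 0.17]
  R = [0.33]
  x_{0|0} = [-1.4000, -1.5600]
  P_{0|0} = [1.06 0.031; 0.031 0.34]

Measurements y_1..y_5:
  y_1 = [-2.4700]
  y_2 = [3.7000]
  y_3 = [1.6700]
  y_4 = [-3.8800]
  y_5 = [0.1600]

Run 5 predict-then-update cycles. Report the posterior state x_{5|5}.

step 1: x^-=[-1.4756, -1.0348]  P^-=[1.1284 -0.0283; -0.0283 0.3885]  S=[1.4600]  K=[0.7696; 0.0258]  nu=[-0.8185]  x^+=[-2.1055, -1.0559]  P^+=[0.2637 -0.0574; -0.0574 0.3875]
step 2: x^-=[-1.9483, -0.5499]  P^-=[0.5647 0.0102; 0.0102 0.4218]  S=[0.9103]  K=[0.6222; 0.0900]  nu=[5.7417]  x^+=[1.6242, -0.0330]  P^+=[0.2122 -0.0407; -0.0407 0.4145]
step 3: x^-=[1.3249, -0.2369]  P^-=[0.5370 0.0303; 0.0303 0.4340]  S=[0.8898]  K=[0.6092; 0.1170]  nu=[0.3854]  x^+=[1.5597, -0.1918]  P^+=[0.2067 -0.0331; -0.0331 0.4218]
step 4: x^-=[1.2387, -0.3524]  P^-=[0.5362 0.0368; 0.0368 0.4369]  S=[0.8913]  K=[0.6086; 0.1246]  nu=[-5.0588]  x^+=[-1.8400, -0.9827]  P^+=[0.2061 -0.0308; -0.0308 0.4230]
step 5: x^-=[-1.7151, -0.5273]  P^-=[0.5366 0.0385; 0.0385 0.4371]  S=[0.8923]  K=[0.6087; 0.1264]  nu=[1.9648]  x^+=[-0.5192, -0.2790]  P^+=[0.2060 -0.0302; -0.0302 0.4228]

x_post = [-0.5192, -0.2790]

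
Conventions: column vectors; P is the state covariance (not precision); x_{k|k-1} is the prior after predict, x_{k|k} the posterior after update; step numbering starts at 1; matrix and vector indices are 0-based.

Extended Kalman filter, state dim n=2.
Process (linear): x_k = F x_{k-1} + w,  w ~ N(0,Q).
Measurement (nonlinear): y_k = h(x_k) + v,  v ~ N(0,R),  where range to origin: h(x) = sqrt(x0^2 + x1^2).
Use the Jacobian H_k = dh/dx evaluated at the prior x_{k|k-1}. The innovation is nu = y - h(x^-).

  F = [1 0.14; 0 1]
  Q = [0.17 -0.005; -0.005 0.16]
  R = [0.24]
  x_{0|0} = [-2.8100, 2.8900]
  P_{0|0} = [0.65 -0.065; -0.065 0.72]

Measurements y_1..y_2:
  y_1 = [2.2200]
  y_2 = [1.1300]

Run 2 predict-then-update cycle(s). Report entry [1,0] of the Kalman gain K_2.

K[1,0] = 0.4860

step 1: x^-=[-2.4054, 2.8900]  P^-=[0.8159 0.0308; 0.0308 0.8800]  H_jac=[-0.6397 0.7686]  S=[1.0635]  K=[-0.4685; 0.6175]  nu=[-1.5401]  x^+=[-1.6838, 1.9391]  P^+=[0.5824 0.3385; 0.3385 0.4745]
step 2: x^-=[-1.4124, 1.9391]  P^-=[0.8565 0.3999; 0.3999 0.6345]  H_jac=[-0.5888 0.8083]  S=[0.5708]  K=[-0.3171; 0.4860]  nu=[-1.2689]  x^+=[-1.0100, 1.3223]  P^+=[0.7991 0.4879; 0.4879 0.4997]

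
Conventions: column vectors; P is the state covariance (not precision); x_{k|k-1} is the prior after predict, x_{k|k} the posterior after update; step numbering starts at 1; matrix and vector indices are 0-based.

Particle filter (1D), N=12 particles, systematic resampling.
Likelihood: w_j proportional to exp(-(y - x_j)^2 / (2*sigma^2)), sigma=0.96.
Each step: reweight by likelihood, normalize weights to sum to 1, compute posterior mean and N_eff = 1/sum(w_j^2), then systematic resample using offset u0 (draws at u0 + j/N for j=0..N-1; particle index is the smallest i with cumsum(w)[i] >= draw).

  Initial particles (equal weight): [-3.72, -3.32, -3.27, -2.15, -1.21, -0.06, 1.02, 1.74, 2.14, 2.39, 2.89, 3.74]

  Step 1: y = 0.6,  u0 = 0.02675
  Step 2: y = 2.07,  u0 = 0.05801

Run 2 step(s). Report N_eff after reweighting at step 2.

step 1: w=[0.0000, 0.0001, 0.0001, 0.0057, 0.0584, 0.2729, 0.3141, 0.1708, 0.0955, 0.0608, 0.0201, 0.0016]  mean=0.9312  Neff=4.5679  idx=[4, 5, 5, 5, 6, 6, 6, 6, 7, 7, 8, 9]
step 2: w=[0.0005, 0.0136, 0.0136, 0.0136, 0.0875, 0.0875, 0.0875, 0.0875, 0.1499, 0.1499, 0.1586, 0.1505]  mean=1.5747  Neff=8.0697  idx=[4, 5, 6, 7, 8, 8, 9, 9, 10, 10, 11, 11]

N_eff = 8.0697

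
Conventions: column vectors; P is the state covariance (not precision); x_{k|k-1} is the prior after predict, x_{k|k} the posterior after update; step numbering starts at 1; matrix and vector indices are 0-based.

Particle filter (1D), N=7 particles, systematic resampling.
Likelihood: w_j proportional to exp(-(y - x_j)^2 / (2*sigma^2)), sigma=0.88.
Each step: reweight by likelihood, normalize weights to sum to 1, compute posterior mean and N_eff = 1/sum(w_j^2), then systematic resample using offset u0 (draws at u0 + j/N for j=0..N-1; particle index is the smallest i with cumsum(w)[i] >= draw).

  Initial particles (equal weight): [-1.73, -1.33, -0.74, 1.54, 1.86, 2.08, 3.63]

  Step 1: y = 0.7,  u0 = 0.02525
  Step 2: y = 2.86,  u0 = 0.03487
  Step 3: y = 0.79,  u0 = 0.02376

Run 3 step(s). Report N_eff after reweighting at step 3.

N_eff = 6.5239

step 1: w=[0.0130, 0.0410, 0.1538, 0.3721, 0.2462, 0.1716, 0.0023]  mean=1.2054  Neff=3.9365  idx=[1, 2, 3, 3, 4, 4, 5]
step 2: w=[0.0000, 0.0001, 0.1368, 0.1368, 0.2209, 0.2209, 0.2845]  mean=1.8348  Neff=4.6305  idx=[2, 3, 4, 4, 5, 6, 6]
step 3: w=[0.1983, 0.1983, 0.1362, 0.1362, 0.1362, 0.0974, 0.0974]  mean=1.7759  Neff=6.5239  idx=[0, 0, 1, 2, 3, 4, 5]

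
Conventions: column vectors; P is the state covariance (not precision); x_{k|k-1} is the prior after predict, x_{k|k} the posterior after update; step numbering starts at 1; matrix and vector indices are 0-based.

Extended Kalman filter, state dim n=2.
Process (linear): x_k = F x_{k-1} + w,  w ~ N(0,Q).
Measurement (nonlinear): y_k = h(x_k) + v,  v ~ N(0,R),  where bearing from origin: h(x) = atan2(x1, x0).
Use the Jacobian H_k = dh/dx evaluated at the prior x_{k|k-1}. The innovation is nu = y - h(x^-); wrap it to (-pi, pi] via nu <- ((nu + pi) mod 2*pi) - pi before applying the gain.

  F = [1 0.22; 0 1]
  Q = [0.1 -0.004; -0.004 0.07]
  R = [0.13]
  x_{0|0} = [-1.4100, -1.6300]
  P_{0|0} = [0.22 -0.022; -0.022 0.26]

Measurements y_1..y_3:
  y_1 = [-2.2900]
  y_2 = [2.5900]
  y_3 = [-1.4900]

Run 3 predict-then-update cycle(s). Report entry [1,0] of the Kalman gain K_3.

step 1: x^-=[-1.7686, -1.6300]  P^-=[0.3229 0.0312; 0.0312 0.3300]  H_jac=[0.2818 -0.3057]  S=[0.1811]  K=[0.4497; -0.5085]  nu=[0.1070]  x^+=[-1.7205, -1.6844]  P^+=[0.2863 0.0726; 0.0726 0.2832]
step 2: x^-=[-2.0911, -1.6844]  P^-=[0.4319 0.1309; 0.1309 0.3532]  H_jac=[0.2336 -0.2900]  S=[0.1655]  K=[0.3802; -0.4340]  nu=[-1.2297]  x^+=[-2.5586, -1.1507]  P^+=[0.4080 0.1582; 0.1582 0.3220]
step 3: x^-=[-2.8118, -1.1507]  P^-=[0.5932 0.2251; 0.2251 0.3920]  H_jac=[0.1247 -0.3046]  S=[0.1585]  K=[0.0340; -0.5763]  nu=[1.2631]  x^+=[-2.7688, -1.8787]  P^+=[0.5930 0.2282; 0.2282 0.3393]

K[1,0] = -0.5763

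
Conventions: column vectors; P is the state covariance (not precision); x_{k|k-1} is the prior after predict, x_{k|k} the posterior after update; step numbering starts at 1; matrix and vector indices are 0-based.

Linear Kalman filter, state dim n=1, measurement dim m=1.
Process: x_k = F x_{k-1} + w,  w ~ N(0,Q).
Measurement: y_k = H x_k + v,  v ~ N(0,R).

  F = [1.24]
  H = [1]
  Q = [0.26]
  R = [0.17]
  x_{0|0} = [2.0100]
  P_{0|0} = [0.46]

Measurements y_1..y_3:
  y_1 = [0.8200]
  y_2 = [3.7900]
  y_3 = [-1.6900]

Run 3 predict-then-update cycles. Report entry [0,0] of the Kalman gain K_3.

K[0,0] = 0.7272

step 1: x^-=[2.4924]  P^-=[0.9673]  S=[1.1373]  K=[0.8505]  nu=[-1.6724]  x^+=[1.0700]  P^+=[0.1446]
step 2: x^-=[1.3268]  P^-=[0.4823]  S=[0.6523]  K=[0.7394]  nu=[2.4632]  x^+=[3.1481]  P^+=[0.1257]
step 3: x^-=[3.9036]  P^-=[0.4533]  S=[0.6233]  K=[0.7272]  nu=[-5.5936]  x^+=[-0.1643]  P^+=[0.1236]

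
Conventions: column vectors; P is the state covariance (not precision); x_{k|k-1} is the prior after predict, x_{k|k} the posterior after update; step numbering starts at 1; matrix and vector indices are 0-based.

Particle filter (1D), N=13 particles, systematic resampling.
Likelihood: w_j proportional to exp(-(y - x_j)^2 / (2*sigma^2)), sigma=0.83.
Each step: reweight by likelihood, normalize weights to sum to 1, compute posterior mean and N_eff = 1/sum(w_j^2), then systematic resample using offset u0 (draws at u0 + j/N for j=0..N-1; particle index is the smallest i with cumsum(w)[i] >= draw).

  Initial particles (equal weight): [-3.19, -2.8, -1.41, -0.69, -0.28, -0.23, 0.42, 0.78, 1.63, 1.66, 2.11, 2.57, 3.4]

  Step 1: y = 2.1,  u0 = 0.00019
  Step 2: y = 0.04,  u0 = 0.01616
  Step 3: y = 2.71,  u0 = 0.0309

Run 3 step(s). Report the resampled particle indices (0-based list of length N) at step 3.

resampled_idx = [5, 8, 8, 9, 9, 10, 10, 11, 11, 11, 12, 12, 12]

step 1: w=[0.0000, 0.0000, 0.0000, 0.0008, 0.0038, 0.0045, 0.0299, 0.0654, 0.1973, 0.2013, 0.2316, 0.1973, 0.0679]  mean=1.9436  Neff=5.4978  idx=[3, 7, 8, 8, 9, 9, 9, 10, 10, 10, 11, 11, 11]
step 2: w=[0.2979, 0.2948, 0.0700, 0.0700, 0.0653, 0.0653, 0.0653, 0.0196, 0.0196, 0.0196, 0.0042, 0.0042, 0.0042]  mean=0.7341  Neff=5.0132  idx=[0, 0, 0, 0, 1, 1, 1, 1, 2, 3, 4, 5, 7]
step 3: w=[0.0001, 0.0001, 0.0001, 0.0001, 0.0240, 0.0240, 0.0240, 0.0240, 0.1534, 0.1534, 0.1607, 0.1607, 0.2755]  mean=1.6897  Neff=5.6513  idx=[5, 8, 8, 9, 9, 10, 10, 11, 11, 11, 12, 12, 12]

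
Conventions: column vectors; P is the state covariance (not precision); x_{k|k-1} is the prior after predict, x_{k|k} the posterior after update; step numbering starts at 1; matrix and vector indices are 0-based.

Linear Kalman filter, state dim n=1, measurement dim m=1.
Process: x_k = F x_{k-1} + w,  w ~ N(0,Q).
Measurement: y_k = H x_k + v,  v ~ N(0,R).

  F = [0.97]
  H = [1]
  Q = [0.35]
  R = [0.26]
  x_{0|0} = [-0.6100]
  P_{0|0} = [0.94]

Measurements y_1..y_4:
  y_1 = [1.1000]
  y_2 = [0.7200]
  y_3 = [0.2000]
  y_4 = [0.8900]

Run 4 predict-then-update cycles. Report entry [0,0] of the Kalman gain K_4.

K[0,0] = 0.6635

step 1: x^-=[-0.5917]  P^-=[1.2344]  S=[1.4944]  K=[0.8260]  nu=[1.6917]  x^+=[0.8057]  P^+=[0.2148]
step 2: x^-=[0.7815]  P^-=[0.5521]  S=[0.8121]  K=[0.6798]  nu=[-0.0615]  x^+=[0.7397]  P^+=[0.1768]
step 3: x^-=[0.7175]  P^-=[0.5163]  S=[0.7763]  K=[0.6651]  nu=[-0.5175]  x^+=[0.3733]  P^+=[0.1729]
step 4: x^-=[0.3621]  P^-=[0.5127]  S=[0.7727]  K=[0.6635]  nu=[0.5279]  x^+=[0.7124]  P^+=[0.1725]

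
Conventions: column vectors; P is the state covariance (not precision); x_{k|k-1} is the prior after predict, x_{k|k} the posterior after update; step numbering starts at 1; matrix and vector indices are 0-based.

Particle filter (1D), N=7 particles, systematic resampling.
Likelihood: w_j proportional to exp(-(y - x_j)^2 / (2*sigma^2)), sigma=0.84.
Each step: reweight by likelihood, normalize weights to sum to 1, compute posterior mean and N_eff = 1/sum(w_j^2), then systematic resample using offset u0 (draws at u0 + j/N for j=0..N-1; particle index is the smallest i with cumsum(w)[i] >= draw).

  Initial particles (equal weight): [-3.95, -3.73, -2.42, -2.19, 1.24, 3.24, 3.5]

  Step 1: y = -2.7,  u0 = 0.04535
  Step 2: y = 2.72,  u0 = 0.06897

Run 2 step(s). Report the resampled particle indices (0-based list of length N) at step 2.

step 1: w=[0.1281, 0.1828, 0.3667, 0.3224, 0.0000, 0.0000, 0.0000]  mean=-2.7813  Neff=3.4694  idx=[0, 1, 2, 2, 2, 3, 3]
step 2: w=[0.0000, 0.0000, 0.0752, 0.0752, 0.0752, 0.3871, 0.3871]  mean=-2.2419  Neff=3.1573  idx=[2, 4, 5, 5, 6, 6, 6]

resampled_idx = [2, 4, 5, 5, 6, 6, 6]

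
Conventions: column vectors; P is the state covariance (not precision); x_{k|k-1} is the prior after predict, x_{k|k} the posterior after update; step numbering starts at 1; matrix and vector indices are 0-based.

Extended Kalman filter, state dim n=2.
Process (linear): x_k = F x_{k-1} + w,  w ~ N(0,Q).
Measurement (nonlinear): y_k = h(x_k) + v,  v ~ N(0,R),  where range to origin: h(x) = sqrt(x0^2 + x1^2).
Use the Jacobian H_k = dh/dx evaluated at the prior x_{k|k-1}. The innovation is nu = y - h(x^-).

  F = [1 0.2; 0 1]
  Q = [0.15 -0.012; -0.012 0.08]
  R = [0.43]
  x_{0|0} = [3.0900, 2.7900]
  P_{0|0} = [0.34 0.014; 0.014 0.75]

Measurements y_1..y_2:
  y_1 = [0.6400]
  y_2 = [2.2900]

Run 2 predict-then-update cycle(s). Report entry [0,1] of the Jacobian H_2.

H_jac[0,1] = 0.3332

step 1: x^-=[3.6480, 2.7900]  P^-=[0.5256 0.1520; 0.1520 0.8300]  H_jac=[0.7943 0.6075]  S=[1.2146]  K=[0.4197; 0.5145]  nu=[-3.9526]  x^+=[1.9889, 0.7563]  P^+=[0.3116 -0.1103; -0.1103 0.5084]
step 2: x^-=[2.1402, 0.7563]  P^-=[0.4378 -0.0206; -0.0206 0.5884]  H_jac=[0.9429 0.3332]  S=[0.8716]  K=[0.4657; 0.2026]  nu=[0.0201]  x^+=[2.1496, 0.7604]  P^+=[0.2488 -0.1029; -0.1029 0.5527]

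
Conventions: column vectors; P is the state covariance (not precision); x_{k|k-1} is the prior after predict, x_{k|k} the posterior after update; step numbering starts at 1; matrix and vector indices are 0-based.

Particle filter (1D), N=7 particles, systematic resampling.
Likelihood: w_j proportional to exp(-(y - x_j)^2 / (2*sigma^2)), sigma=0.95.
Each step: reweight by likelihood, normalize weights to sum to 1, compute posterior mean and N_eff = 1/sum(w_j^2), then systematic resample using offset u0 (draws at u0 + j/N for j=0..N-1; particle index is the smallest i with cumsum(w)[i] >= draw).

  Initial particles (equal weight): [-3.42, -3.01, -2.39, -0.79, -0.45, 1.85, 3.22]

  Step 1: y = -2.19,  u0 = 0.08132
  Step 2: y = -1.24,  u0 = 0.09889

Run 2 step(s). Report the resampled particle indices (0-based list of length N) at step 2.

step 1: w=[0.1648, 0.2626, 0.3727, 0.1287, 0.0712, 0.0000, 0.0000]  mean=-2.3784  Neff=3.8965  idx=[0, 1, 1, 2, 2, 2, 4]
step 2: w=[0.0279, 0.0685, 0.0685, 0.1867, 0.1867, 0.1867, 0.2749]  mean=-1.9703  Neff=5.2536  idx=[2, 3, 4, 4, 5, 6, 6]

resampled_idx = [2, 3, 4, 4, 5, 6, 6]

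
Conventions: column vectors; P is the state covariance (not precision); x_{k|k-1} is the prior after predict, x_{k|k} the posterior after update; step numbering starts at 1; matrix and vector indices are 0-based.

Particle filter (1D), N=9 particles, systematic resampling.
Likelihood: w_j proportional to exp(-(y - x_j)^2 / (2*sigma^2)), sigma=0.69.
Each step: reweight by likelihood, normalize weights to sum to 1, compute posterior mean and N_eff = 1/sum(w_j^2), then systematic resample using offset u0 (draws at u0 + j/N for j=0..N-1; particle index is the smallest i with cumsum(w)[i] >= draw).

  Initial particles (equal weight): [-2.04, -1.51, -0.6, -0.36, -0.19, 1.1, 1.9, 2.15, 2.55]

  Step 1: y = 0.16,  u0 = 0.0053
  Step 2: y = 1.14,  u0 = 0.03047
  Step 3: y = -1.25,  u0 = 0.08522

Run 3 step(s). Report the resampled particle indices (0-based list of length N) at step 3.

resampled_idx = [0, 0, 1, 1, 1, 2, 2, 3, 3]

step 1: w=[0.0023, 0.0199, 0.2025, 0.2796, 0.3266, 0.1469, 0.0155, 0.0058, 0.0009]  mean=-0.1132  Neff=4.0299  idx=[1, 2, 3, 3, 3, 4, 4, 4, 5]
step 2: w=[0.0003, 0.0232, 0.0526, 0.0526, 0.0526, 0.0871, 0.0871, 0.0871, 0.5574]  mean=0.4922  Neff=2.9216  idx=[2, 4, 5, 7, 8, 8, 8, 8, 8]
step 3: w=[0.2901, 0.2901, 0.2048, 0.2048, 0.0020, 0.0020, 0.0020, 0.0020, 0.0020]  mean=-0.2756  Neff=3.9639  idx=[0, 0, 1, 1, 1, 2, 2, 3, 3]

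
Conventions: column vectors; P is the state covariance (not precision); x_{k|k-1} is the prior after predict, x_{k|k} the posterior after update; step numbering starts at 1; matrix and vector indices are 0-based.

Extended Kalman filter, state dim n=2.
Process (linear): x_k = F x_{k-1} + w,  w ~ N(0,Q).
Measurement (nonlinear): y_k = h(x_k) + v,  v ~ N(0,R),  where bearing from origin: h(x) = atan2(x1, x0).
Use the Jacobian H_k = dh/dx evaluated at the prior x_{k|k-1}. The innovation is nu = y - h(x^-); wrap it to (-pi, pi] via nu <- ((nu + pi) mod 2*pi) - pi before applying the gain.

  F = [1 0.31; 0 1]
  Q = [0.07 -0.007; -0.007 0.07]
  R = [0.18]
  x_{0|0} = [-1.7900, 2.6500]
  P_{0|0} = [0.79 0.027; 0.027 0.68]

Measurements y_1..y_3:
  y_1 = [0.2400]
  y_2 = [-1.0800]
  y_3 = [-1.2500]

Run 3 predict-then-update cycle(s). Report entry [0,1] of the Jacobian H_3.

step 1: x^-=[-0.9685, 2.6500]  P^-=[0.9421 0.2308; 0.2308 0.7500]  H_jac=[-0.3329 -0.1217]  S=[0.3142]  K=[-1.0875; -0.5349]  nu=[-1.6812]  x^+=[0.8598, 3.5493]  P^+=[0.5705 0.0480; 0.0480 0.6601]
step 2: x^-=[1.9601, 3.5493]  P^-=[0.7337 0.2456; 0.2456 0.7301]  H_jac=[-0.2159 0.1192]  S=[0.2119]  K=[-0.6092; 0.1605]  nu=[-2.1462]  x^+=[3.2677, 3.2049]  P^+=[0.6550 0.2664; 0.2664 0.7246]
step 3: x^-=[4.2612, 3.2049]  P^-=[0.9598 0.4840; 0.4840 0.7946]  H_jac=[-0.1127 0.1499]  S=[0.1937]  K=[-0.1841; 0.3332]  nu=[-1.8949]  x^+=[4.6100, 2.5735]  P^+=[0.9532 0.4959; 0.4959 0.7731]

H_jac[0,1] = 0.1499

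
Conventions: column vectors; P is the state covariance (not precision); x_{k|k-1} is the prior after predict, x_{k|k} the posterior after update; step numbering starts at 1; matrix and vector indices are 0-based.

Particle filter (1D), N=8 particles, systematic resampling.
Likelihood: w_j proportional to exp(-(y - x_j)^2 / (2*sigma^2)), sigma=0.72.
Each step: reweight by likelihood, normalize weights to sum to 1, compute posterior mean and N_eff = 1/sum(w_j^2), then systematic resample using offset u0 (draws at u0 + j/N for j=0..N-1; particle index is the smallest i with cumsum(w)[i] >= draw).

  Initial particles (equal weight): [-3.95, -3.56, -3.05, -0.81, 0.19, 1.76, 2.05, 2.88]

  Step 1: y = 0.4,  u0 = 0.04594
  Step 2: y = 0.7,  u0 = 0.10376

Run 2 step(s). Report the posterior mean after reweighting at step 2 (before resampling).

post_mean = 0.2721

step 1: w=[0.0000, 0.0000, 0.0000, 0.1686, 0.6632, 0.1162, 0.0501, 0.0018]  mean=0.3020  Neff=2.0648  idx=[3, 4, 4, 4, 4, 4, 4, 5]
step 2: w=[0.0217, 0.1520, 0.1520, 0.1520, 0.1520, 0.1520, 0.1520, 0.0661]  mean=0.2721  Neff=6.9671  idx=[1, 2, 3, 4, 4, 5, 6, 7]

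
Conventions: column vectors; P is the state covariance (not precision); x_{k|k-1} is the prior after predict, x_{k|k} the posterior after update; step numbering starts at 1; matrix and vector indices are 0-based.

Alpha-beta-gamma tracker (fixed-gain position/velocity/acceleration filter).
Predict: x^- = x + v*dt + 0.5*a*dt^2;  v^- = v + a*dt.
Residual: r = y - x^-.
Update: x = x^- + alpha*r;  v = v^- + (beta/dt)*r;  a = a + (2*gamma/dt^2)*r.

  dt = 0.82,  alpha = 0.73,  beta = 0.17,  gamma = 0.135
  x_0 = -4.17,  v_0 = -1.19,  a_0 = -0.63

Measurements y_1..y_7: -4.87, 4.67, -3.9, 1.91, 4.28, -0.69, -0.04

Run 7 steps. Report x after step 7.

x_post = 1.1926

step 1: x_pred=-5.3576  r=0.4876  x^+=-5.0017  v^+=-1.6055  a^+=-0.4342
step 2: x_pred=-6.4642  r=11.1342  x^+=1.6638  v^+=0.3467  a^+=4.0367
step 3: x_pred=3.3052  r=-7.2052  x^+=-1.9546  v^+=2.1630  a^+=1.1434
step 4: x_pred=0.2035  r=1.7065  x^+=1.4493  v^+=3.4544  a^+=1.8287
step 5: x_pred=4.8967  r=-0.6167  x^+=4.4465  v^+=4.8261  a^+=1.5810
step 6: x_pred=8.9355  r=-9.6255  x^+=1.9089  v^+=4.1270  a^+=-2.2840
step 7: x_pred=4.5251  r=-4.5651  x^+=1.1926  v^+=1.3077  a^+=-4.1172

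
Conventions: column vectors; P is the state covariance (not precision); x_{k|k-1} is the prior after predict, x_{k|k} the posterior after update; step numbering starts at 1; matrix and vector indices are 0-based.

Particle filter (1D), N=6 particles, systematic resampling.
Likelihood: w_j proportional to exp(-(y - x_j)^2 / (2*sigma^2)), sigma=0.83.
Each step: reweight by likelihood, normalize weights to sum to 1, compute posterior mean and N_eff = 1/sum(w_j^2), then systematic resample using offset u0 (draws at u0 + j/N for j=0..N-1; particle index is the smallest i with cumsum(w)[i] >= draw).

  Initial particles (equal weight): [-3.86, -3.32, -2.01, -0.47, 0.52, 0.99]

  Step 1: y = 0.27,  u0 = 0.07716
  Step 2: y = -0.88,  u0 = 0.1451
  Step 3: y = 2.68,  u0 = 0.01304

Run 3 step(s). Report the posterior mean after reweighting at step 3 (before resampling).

post_mean = 0.8655

step 1: w=[0.0000, 0.0000, 0.0098, 0.2875, 0.4089, 0.2937]  mean=0.3483  Neff=2.9742  idx=[3, 3, 4, 4, 5, 5]
step 2: w=[0.3672, 0.3672, 0.1000, 0.1000, 0.0328, 0.0328]  mean=-0.1762  Neff=3.4267  idx=[0, 0, 1, 1, 2, 5]
step 3: w=[0.0046, 0.0046, 0.0046, 0.0046, 0.2080, 0.7736]  mean=0.8655  Neff=1.5580  idx=[2, 4, 5, 5, 5, 5]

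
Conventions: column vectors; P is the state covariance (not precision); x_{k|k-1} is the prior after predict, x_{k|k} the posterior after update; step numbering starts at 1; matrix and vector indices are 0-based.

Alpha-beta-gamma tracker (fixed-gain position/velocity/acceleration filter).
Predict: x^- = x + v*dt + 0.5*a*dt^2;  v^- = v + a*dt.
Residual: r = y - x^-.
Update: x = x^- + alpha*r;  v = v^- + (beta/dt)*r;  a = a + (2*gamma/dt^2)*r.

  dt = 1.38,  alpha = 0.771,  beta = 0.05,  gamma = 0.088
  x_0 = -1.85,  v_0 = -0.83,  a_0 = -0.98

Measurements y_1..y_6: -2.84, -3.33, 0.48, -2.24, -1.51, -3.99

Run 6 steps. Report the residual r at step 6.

step 1: x_pred=-3.9286  r=1.0886  x^+=-3.0893  v^+=-2.1430  a^+=-0.8794
step 2: x_pred=-6.8839  r=3.5539  x^+=-4.1438  v^+=-3.2278  a^+=-0.5510
step 3: x_pred=-9.1228  r=9.6028  x^+=-1.7190  v^+=-3.6402  a^+=0.3365
step 4: x_pred=-6.4220  r=4.1820  x^+=-3.1977  v^+=-3.0242  a^+=0.7230
step 5: x_pred=-6.6827  r=5.1727  x^+=-2.6945  v^+=-1.8391  a^+=1.2011
step 6: x_pred=-4.0888  r=0.0988  x^+=-4.0126  v^+=-0.1780  a^+=1.2102

resid = 0.0988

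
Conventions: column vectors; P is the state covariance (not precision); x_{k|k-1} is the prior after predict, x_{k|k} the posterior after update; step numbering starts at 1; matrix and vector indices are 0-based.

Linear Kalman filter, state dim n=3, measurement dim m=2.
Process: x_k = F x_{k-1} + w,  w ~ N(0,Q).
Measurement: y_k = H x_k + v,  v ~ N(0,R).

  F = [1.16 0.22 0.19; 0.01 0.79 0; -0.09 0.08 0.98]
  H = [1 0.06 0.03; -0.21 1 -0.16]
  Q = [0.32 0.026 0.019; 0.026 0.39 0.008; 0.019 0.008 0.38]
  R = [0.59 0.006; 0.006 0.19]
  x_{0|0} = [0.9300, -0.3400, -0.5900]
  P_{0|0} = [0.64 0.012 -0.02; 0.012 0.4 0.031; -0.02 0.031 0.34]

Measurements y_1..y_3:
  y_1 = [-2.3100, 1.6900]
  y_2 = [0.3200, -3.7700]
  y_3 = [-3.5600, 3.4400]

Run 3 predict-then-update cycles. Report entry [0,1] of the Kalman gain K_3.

K[0,1] = -0.0748

step 1: x^-=[0.8919, -0.2593, -0.6891]  P^-=[1.2127 0.1186 0.0082; 0.1186 0.6399 0.0557; 0.0082 0.0557 0.7225]  S=[1.8206 -0.0969; -0.0969 0.8348]  K=[0.6655 -0.0874; 0.1266 0.7407; 0.0144 -0.0722]  nu=[-3.1657, 2.0263]  x^+=[-1.3919, 0.8410, -0.8809]  P^+=[0.3887 0.0659 -0.0193; 0.0659 0.1709 0.0971; -0.0193 0.0971 0.7176]
step 2: x^-=[-1.5969, 0.6505, -0.6707]  P^-=[0.9105 0.1353 0.1207; 0.1353 0.4977 0.0888; 0.1207 0.0888 1.0911]  S=[1.5271 -0.0452; -0.0452 0.6787]  K=[0.6018 -0.0707; 0.1300 0.6792; 0.0993 -0.1571]  nu=[1.8980, -4.8631]  x^+=[-0.1108, -2.4060, 0.2816]  P^+=[0.3502 0.0665 0.0173; 0.0665 0.1668 0.1436; 0.0173 0.1436 1.0579]
step 3: x^-=[-0.6044, -1.9018, 0.0934]  P^-=[0.8910 0.1417 0.2397; 0.1417 0.4952 0.1249; 0.2397 0.1249 1.4184]  S=[1.5159 -0.0556; -0.0556 0.6774]  K=[0.5954 -0.0748; 0.1401 0.6691; 0.1834 -0.2099]  nu=[-2.8443, 5.2299]  x^+=[-2.6889, 1.1988, -1.5259]  P^+=[0.3449 0.0707 0.0558; 0.0707 0.1726 0.1863; 0.0558 0.1863 1.3333]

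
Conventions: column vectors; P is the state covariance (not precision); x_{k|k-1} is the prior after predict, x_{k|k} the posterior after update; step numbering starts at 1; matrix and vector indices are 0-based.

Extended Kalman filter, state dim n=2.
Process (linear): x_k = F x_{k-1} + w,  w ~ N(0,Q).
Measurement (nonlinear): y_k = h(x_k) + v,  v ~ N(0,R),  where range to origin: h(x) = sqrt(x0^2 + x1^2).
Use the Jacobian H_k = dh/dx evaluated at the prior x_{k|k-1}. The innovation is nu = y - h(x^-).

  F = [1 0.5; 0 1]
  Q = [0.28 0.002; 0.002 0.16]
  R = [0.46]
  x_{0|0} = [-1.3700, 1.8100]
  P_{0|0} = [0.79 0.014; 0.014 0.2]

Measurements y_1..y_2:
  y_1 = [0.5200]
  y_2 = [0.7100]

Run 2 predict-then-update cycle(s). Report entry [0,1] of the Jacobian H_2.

H_jac[0,1] = 0.9418

step 1: x^-=[-0.4650, 1.8100]  P^-=[1.1340 0.1160; 0.1160 0.3600]  H_jac=[-0.2488 0.9685]  S=[0.8120]  K=[-0.2091; 0.3939]  nu=[-1.3488]  x^+=[-0.1829, 1.2788]  P^+=[1.0985 0.1829; 0.1829 0.2340]
step 2: x^-=[0.4565, 1.2788]  P^-=[1.6199 0.3019; 0.3019 0.3940]  H_jac=[0.3362 0.9418]  S=[1.1837]  K=[0.7002; 0.3992]  nu=[-0.6478]  x^+=[0.0028, 1.0201]  P^+=[1.0395 -0.0290; -0.0290 0.2054]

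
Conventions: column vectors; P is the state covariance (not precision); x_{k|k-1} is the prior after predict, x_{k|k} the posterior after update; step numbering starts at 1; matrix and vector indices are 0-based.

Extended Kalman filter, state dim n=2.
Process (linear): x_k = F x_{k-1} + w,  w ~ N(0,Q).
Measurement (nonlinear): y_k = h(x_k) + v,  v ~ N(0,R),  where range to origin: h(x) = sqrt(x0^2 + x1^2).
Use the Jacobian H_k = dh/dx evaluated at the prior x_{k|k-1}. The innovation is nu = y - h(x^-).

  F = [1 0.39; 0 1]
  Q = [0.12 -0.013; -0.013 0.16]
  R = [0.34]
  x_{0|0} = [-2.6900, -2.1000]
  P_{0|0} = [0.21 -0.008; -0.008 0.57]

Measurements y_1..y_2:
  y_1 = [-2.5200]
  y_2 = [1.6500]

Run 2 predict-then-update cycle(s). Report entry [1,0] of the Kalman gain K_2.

step 1: x^-=[-3.5090, -2.1000]  P^-=[0.4105 0.2013; 0.2013 0.7300]  H_jac=[-0.8581 -0.5135]  S=[1.0121]  K=[-0.4501; -0.5410]  nu=[-6.6094]  x^+=[-0.5340, 1.4760]  P^+=[0.2054 -0.0452; -0.0452 0.4337]
step 2: x^-=[0.0416, 1.4760]  P^-=[0.3561 0.1110; 0.1110 0.5937]  H_jac=[0.0282 0.9996]  S=[0.9398]  K=[0.1287; 0.6348]  nu=[0.1735]  x^+=[0.0640, 1.5861]  P^+=[0.3405 0.0342; 0.0342 0.2150]

K[1,0] = 0.6348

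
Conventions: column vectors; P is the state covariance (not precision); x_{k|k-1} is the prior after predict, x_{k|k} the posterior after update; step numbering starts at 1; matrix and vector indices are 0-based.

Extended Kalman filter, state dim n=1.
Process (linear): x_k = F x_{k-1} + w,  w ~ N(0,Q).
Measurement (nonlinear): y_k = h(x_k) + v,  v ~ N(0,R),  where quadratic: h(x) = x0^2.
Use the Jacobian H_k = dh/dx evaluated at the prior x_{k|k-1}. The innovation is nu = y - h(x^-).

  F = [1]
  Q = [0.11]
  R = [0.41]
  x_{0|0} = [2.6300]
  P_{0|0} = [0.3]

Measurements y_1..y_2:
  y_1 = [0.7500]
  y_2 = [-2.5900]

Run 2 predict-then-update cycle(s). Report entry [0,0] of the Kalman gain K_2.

K[0,0] = 0.2440

step 1: x^-=[2.6300]  P^-=[0.4100]  H_jac=[5.2600]  S=[11.7537]  K=[0.1835]  nu=[-6.1669]  x^+=[1.4985]  P^+=[0.0143]
step 2: x^-=[1.4985]  P^-=[0.1243]  H_jac=[2.9970]  S=[1.5265]  K=[0.2440]  nu=[-4.8354]  x^+=[0.3184]  P^+=[0.0334]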